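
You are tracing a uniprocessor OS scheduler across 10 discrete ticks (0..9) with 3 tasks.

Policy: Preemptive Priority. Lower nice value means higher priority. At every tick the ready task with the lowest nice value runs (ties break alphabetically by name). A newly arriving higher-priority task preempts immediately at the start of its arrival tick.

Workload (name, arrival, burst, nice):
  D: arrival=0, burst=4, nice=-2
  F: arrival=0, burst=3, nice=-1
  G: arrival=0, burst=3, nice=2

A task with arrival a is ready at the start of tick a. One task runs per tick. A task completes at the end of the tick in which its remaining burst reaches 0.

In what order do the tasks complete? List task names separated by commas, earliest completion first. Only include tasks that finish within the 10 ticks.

completion order = D, F, G

t=0: ready={D,F,G} → run D
t=1: ready={D,F,G} → run D
t=2: ready={D,F,G} → run D
t=3: ready={D,F,G} → run D
t=4: ready={F,G} → run F
t=5: ready={F,G} → run F
t=6: ready={F,G} → run F
t=7: ready={G} → run G
t=8: ready={G} → run G
t=9: ready={G} → run G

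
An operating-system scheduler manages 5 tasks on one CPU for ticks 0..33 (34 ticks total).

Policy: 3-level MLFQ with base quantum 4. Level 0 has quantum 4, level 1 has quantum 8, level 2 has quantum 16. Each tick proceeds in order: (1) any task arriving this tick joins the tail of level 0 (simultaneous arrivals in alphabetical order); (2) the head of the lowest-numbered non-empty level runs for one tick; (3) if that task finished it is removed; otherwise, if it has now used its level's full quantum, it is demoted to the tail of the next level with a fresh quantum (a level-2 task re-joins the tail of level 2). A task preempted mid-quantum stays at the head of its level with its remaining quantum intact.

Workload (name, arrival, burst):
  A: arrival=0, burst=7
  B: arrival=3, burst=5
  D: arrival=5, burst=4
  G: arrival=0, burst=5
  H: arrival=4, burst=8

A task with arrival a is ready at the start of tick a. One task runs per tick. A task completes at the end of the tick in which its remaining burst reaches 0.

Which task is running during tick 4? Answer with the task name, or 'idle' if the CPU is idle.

running at tick 4 = G

t=0: L0/L1/L2 = AG/-/- → run A
t=1: L0/L1/L2 = AG/-/- → run A
t=2: L0/L1/L2 = AG/-/- → run A
t=3: L0/L1/L2 = AGB/-/- → run A
t=4: L0/L1/L2 = GBH/A/- → run G
t=5: L0/L1/L2 = GBHD/A/- → run G
t=6: L0/L1/L2 = GBHD/A/- → run G
t=7: L0/L1/L2 = GBHD/A/- → run G
t=8: L0/L1/L2 = BHD/AG/- → run B
t=9: L0/L1/L2 = BHD/AG/- → run B
t=10: L0/L1/L2 = BHD/AG/- → run B
t=11: L0/L1/L2 = BHD/AG/- → run B
t=12: L0/L1/L2 = HD/AGB/- → run H
t=13: L0/L1/L2 = HD/AGB/- → run H
t=14: L0/L1/L2 = HD/AGB/- → run H
t=15: L0/L1/L2 = HD/AGB/- → run H
t=16: L0/L1/L2 = D/AGBH/- → run D
t=17: L0/L1/L2 = D/AGBH/- → run D
t=18: L0/L1/L2 = D/AGBH/- → run D
t=19: L0/L1/L2 = D/AGBH/- → run D
t=20: L0/L1/L2 = -/AGBH/- → run A
t=21: L0/L1/L2 = -/AGBH/- → run A
t=22: L0/L1/L2 = -/AGBH/- → run A
t=23: L0/L1/L2 = -/GBH/- → run G
t=24: L0/L1/L2 = -/BH/- → run B
t=25: L0/L1/L2 = -/H/- → run H
t=26: L0/L1/L2 = -/H/- → run H
t=27: L0/L1/L2 = -/H/- → run H
t=28: L0/L1/L2 = -/H/- → run H
t=29: (idle)
t=30: (idle)
t=31: (idle)
t=32: (idle)
t=33: (idle)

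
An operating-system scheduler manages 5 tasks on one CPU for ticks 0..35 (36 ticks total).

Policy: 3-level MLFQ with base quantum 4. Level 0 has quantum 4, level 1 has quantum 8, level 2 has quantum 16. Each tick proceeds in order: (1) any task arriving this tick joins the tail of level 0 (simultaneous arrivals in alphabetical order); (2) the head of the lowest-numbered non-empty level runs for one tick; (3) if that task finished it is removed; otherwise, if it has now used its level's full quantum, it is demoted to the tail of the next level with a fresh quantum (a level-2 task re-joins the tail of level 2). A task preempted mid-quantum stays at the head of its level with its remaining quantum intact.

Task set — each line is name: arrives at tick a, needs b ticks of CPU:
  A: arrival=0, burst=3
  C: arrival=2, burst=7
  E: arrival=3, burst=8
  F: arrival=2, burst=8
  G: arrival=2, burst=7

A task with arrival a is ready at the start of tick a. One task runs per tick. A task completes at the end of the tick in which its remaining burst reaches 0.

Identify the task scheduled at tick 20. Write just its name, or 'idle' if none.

t=0: L0/L1/L2 = A/-/- → run A
t=1: L0/L1/L2 = A/-/- → run A
t=2: L0/L1/L2 = ACFG/-/- → run A
t=3: L0/L1/L2 = CFGE/-/- → run C
t=4: L0/L1/L2 = CFGE/-/- → run C
t=5: L0/L1/L2 = CFGE/-/- → run C
t=6: L0/L1/L2 = CFGE/-/- → run C
t=7: L0/L1/L2 = FGE/C/- → run F
t=8: L0/L1/L2 = FGE/C/- → run F
t=9: L0/L1/L2 = FGE/C/- → run F
t=10: L0/L1/L2 = FGE/C/- → run F
t=11: L0/L1/L2 = GE/CF/- → run G
t=12: L0/L1/L2 = GE/CF/- → run G
t=13: L0/L1/L2 = GE/CF/- → run G
t=14: L0/L1/L2 = GE/CF/- → run G
t=15: L0/L1/L2 = E/CFG/- → run E
t=16: L0/L1/L2 = E/CFG/- → run E
t=17: L0/L1/L2 = E/CFG/- → run E
t=18: L0/L1/L2 = E/CFG/- → run E
t=19: L0/L1/L2 = -/CFGE/- → run C
t=20: L0/L1/L2 = -/CFGE/- → run C
t=21: L0/L1/L2 = -/CFGE/- → run C
t=22: L0/L1/L2 = -/FGE/- → run F
t=23: L0/L1/L2 = -/FGE/- → run F
t=24: L0/L1/L2 = -/FGE/- → run F
t=25: L0/L1/L2 = -/FGE/- → run F
t=26: L0/L1/L2 = -/GE/- → run G
t=27: L0/L1/L2 = -/GE/- → run G
t=28: L0/L1/L2 = -/GE/- → run G
t=29: L0/L1/L2 = -/E/- → run E
t=30: L0/L1/L2 = -/E/- → run E
t=31: L0/L1/L2 = -/E/- → run E
t=32: L0/L1/L2 = -/E/- → run E
t=33: (idle)
t=34: (idle)
t=35: (idle)

running at tick 20 = C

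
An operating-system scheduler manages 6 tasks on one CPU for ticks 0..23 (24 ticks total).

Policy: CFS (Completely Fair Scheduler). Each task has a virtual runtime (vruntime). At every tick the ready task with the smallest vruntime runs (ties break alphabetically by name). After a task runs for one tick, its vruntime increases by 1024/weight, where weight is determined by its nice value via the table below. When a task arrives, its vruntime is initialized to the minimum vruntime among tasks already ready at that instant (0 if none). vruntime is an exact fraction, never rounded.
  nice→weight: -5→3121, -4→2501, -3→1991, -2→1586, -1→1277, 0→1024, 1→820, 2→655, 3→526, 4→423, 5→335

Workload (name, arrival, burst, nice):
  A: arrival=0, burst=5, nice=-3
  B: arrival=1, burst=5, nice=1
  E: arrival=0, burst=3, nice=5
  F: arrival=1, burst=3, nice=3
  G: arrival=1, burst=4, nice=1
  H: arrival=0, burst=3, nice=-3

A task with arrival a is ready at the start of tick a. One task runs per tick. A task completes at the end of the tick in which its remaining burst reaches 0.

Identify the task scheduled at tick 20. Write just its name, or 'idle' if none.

running at tick 20 = F

t=0: vr[A=0 E=0 H=0] → run A
t=1: vr[A=1024/1991 B=0 E=0 F=0 G=0 H=0] → run B
t=2: vr[A=1024/1991 B=256/205 E=0 F=0 G=0 H=0] → run E
t=3: vr[A=1024/1991 B=256/205 E=1024/335 F=0 G=0 H=0] → run F
t=4: vr[A=1024/1991 B=256/205 E=1024/335 F=512/263 G=0 H=0] → run G
t=5: vr[A=1024/1991 B=256/205 E=1024/335 F=512/263 G=256/205 H=0] → run H
t=6: vr[A=1024/1991 B=256/205 E=1024/335 F=512/263 G=256/205 H=1024/1991] → run A
t=7: vr[A=2048/1991 B=256/205 E=1024/335 F=512/263 G=256/205 H=1024/1991] → run H
t=8: vr[A=2048/1991 B=256/205 E=1024/335 F=512/263 G=256/205 H=2048/1991] → run A
t=9: vr[A=3072/1991 B=256/205 E=1024/335 F=512/263 G=256/205 H=2048/1991] → run H
t=10: vr[A=3072/1991 B=256/205 E=1024/335 F=512/263 G=256/205] → run B
t=11: vr[A=3072/1991 B=512/205 E=1024/335 F=512/263 G=256/205] → run G
t=12: vr[A=3072/1991 B=512/205 E=1024/335 F=512/263 G=512/205] → run A
t=13: vr[A=4096/1991 B=512/205 E=1024/335 F=512/263 G=512/205] → run F
t=14: vr[A=4096/1991 B=512/205 E=1024/335 F=1024/263 G=512/205] → run A
t=15: vr[B=512/205 E=1024/335 F=1024/263 G=512/205] → run B
t=16: vr[B=768/205 E=1024/335 F=1024/263 G=512/205] → run G
t=17: vr[B=768/205 E=1024/335 F=1024/263 G=768/205] → run E
t=18: vr[B=768/205 E=2048/335 F=1024/263 G=768/205] → run B
t=19: vr[B=1024/205 E=2048/335 F=1024/263 G=768/205] → run G
t=20: vr[B=1024/205 E=2048/335 F=1024/263] → run F
t=21: vr[B=1024/205 E=2048/335] → run B
t=22: vr[E=2048/335] → run E
t=23: (idle)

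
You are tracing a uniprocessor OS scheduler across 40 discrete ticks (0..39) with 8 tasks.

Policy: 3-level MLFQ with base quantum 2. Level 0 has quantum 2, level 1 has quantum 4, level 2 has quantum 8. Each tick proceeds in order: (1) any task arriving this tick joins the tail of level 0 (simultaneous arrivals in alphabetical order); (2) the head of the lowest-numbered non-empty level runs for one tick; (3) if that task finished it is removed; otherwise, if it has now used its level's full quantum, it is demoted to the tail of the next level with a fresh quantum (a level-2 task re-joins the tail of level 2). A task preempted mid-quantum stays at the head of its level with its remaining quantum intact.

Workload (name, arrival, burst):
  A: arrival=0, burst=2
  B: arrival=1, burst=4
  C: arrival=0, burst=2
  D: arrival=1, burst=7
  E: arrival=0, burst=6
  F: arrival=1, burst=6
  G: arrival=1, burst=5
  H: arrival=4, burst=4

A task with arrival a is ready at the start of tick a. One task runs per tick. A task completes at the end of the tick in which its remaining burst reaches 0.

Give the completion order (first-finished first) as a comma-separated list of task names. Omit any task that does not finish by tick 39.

completion order = A, C, E, B, F, G, H, D

t=0: L0/L1/L2 = ACE/-/- → run A
t=1: L0/L1/L2 = ACEBDFG/-/- → run A
t=2: L0/L1/L2 = CEBDFG/-/- → run C
t=3: L0/L1/L2 = CEBDFG/-/- → run C
t=4: L0/L1/L2 = EBDFGH/-/- → run E
t=5: L0/L1/L2 = EBDFGH/-/- → run E
t=6: L0/L1/L2 = BDFGH/E/- → run B
t=7: L0/L1/L2 = BDFGH/E/- → run B
t=8: L0/L1/L2 = DFGH/EB/- → run D
t=9: L0/L1/L2 = DFGH/EB/- → run D
t=10: L0/L1/L2 = FGH/EBD/- → run F
t=11: L0/L1/L2 = FGH/EBD/- → run F
t=12: L0/L1/L2 = GH/EBDF/- → run G
t=13: L0/L1/L2 = GH/EBDF/- → run G
t=14: L0/L1/L2 = H/EBDFG/- → run H
t=15: L0/L1/L2 = H/EBDFG/- → run H
t=16: L0/L1/L2 = -/EBDFGH/- → run E
t=17: L0/L1/L2 = -/EBDFGH/- → run E
t=18: L0/L1/L2 = -/EBDFGH/- → run E
t=19: L0/L1/L2 = -/EBDFGH/- → run E
t=20: L0/L1/L2 = -/BDFGH/- → run B
t=21: L0/L1/L2 = -/BDFGH/- → run B
t=22: L0/L1/L2 = -/DFGH/- → run D
t=23: L0/L1/L2 = -/DFGH/- → run D
t=24: L0/L1/L2 = -/DFGH/- → run D
t=25: L0/L1/L2 = -/DFGH/- → run D
t=26: L0/L1/L2 = -/FGH/D → run F
t=27: L0/L1/L2 = -/FGH/D → run F
t=28: L0/L1/L2 = -/FGH/D → run F
t=29: L0/L1/L2 = -/FGH/D → run F
t=30: L0/L1/L2 = -/GH/D → run G
t=31: L0/L1/L2 = -/GH/D → run G
t=32: L0/L1/L2 = -/GH/D → run G
t=33: L0/L1/L2 = -/H/D → run H
t=34: L0/L1/L2 = -/H/D → run H
t=35: L0/L1/L2 = -/-/D → run D
t=36: (idle)
t=37: (idle)
t=38: (idle)
t=39: (idle)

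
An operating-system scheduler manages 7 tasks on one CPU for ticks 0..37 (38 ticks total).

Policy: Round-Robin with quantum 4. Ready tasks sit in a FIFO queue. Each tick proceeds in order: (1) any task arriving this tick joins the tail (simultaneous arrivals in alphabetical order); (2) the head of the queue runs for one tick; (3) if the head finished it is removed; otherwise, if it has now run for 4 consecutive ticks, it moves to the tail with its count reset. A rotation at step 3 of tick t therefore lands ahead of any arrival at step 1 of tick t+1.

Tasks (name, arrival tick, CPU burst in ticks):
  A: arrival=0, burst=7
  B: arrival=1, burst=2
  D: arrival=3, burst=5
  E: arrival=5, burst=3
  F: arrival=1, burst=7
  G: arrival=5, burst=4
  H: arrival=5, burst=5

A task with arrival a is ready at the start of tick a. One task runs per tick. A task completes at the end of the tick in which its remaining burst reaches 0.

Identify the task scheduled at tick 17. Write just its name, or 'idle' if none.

running at tick 17 = E

t=0: queue=[A] q_used=0 → run A
t=1: queue=[A,B,F] q_used=1 → run A
t=2: queue=[A,B,F] q_used=2 → run A
t=3: queue=[A,B,F,D] q_used=3 → run A
t=4: queue=[B,F,D,A] q_used=0 → run B
t=5: queue=[B,F,D,A,E,G,H] q_used=1 → run B
t=6: queue=[F,D,A,E,G,H] q_used=0 → run F
t=7: queue=[F,D,A,E,G,H] q_used=1 → run F
t=8: queue=[F,D,A,E,G,H] q_used=2 → run F
t=9: queue=[F,D,A,E,G,H] q_used=3 → run F
t=10: queue=[D,A,E,G,H,F] q_used=0 → run D
t=11: queue=[D,A,E,G,H,F] q_used=1 → run D
t=12: queue=[D,A,E,G,H,F] q_used=2 → run D
t=13: queue=[D,A,E,G,H,F] q_used=3 → run D
t=14: queue=[A,E,G,H,F,D] q_used=0 → run A
t=15: queue=[A,E,G,H,F,D] q_used=1 → run A
t=16: queue=[A,E,G,H,F,D] q_used=2 → run A
t=17: queue=[E,G,H,F,D] q_used=0 → run E
t=18: queue=[E,G,H,F,D] q_used=1 → run E
t=19: queue=[E,G,H,F,D] q_used=2 → run E
t=20: queue=[G,H,F,D] q_used=0 → run G
t=21: queue=[G,H,F,D] q_used=1 → run G
t=22: queue=[G,H,F,D] q_used=2 → run G
t=23: queue=[G,H,F,D] q_used=3 → run G
t=24: queue=[H,F,D] q_used=0 → run H
t=25: queue=[H,F,D] q_used=1 → run H
t=26: queue=[H,F,D] q_used=2 → run H
t=27: queue=[H,F,D] q_used=3 → run H
t=28: queue=[F,D,H] q_used=0 → run F
t=29: queue=[F,D,H] q_used=1 → run F
t=30: queue=[F,D,H] q_used=2 → run F
t=31: queue=[D,H] q_used=0 → run D
t=32: queue=[H] q_used=0 → run H
t=33: (idle)
t=34: (idle)
t=35: (idle)
t=36: (idle)
t=37: (idle)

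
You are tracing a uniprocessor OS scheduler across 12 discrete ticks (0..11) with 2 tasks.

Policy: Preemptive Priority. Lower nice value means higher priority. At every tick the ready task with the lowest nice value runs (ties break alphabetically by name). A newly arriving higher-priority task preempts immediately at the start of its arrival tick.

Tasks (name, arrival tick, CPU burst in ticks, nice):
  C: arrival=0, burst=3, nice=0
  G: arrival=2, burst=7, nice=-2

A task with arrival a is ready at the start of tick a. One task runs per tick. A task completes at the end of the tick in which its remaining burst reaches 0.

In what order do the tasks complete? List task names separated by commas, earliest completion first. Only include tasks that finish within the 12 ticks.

t=0: ready={C} → run C
t=1: ready={C} → run C
t=2: ready={C,G} → run G
t=3: ready={C,G} → run G
t=4: ready={C,G} → run G
t=5: ready={C,G} → run G
t=6: ready={C,G} → run G
t=7: ready={C,G} → run G
t=8: ready={C,G} → run G
t=9: ready={C} → run C
t=10: (idle)
t=11: (idle)

completion order = G, C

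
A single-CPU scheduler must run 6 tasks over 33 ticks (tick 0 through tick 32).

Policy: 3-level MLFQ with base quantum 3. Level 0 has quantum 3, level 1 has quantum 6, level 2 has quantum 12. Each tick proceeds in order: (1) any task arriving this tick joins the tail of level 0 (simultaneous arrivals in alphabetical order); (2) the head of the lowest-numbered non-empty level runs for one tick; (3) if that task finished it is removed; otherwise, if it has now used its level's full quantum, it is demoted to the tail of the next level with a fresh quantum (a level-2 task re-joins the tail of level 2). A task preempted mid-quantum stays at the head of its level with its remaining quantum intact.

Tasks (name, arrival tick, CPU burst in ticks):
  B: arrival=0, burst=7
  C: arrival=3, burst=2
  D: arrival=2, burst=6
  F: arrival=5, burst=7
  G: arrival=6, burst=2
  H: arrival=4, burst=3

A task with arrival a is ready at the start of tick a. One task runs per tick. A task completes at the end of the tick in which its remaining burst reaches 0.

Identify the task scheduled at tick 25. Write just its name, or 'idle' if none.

t=0: L0/L1/L2 = B/-/- → run B
t=1: L0/L1/L2 = B/-/- → run B
t=2: L0/L1/L2 = BD/-/- → run B
t=3: L0/L1/L2 = DC/B/- → run D
t=4: L0/L1/L2 = DCH/B/- → run D
t=5: L0/L1/L2 = DCHF/B/- → run D
t=6: L0/L1/L2 = CHFG/BD/- → run C
t=7: L0/L1/L2 = CHFG/BD/- → run C
t=8: L0/L1/L2 = HFG/BD/- → run H
t=9: L0/L1/L2 = HFG/BD/- → run H
t=10: L0/L1/L2 = HFG/BD/- → run H
t=11: L0/L1/L2 = FG/BD/- → run F
t=12: L0/L1/L2 = FG/BD/- → run F
t=13: L0/L1/L2 = FG/BD/- → run F
t=14: L0/L1/L2 = G/BDF/- → run G
t=15: L0/L1/L2 = G/BDF/- → run G
t=16: L0/L1/L2 = -/BDF/- → run B
t=17: L0/L1/L2 = -/BDF/- → run B
t=18: L0/L1/L2 = -/BDF/- → run B
t=19: L0/L1/L2 = -/BDF/- → run B
t=20: L0/L1/L2 = -/DF/- → run D
t=21: L0/L1/L2 = -/DF/- → run D
t=22: L0/L1/L2 = -/DF/- → run D
t=23: L0/L1/L2 = -/F/- → run F
t=24: L0/L1/L2 = -/F/- → run F
t=25: L0/L1/L2 = -/F/- → run F
t=26: L0/L1/L2 = -/F/- → run F
t=27: (idle)
t=28: (idle)
t=29: (idle)
t=30: (idle)
t=31: (idle)
t=32: (idle)

running at tick 25 = F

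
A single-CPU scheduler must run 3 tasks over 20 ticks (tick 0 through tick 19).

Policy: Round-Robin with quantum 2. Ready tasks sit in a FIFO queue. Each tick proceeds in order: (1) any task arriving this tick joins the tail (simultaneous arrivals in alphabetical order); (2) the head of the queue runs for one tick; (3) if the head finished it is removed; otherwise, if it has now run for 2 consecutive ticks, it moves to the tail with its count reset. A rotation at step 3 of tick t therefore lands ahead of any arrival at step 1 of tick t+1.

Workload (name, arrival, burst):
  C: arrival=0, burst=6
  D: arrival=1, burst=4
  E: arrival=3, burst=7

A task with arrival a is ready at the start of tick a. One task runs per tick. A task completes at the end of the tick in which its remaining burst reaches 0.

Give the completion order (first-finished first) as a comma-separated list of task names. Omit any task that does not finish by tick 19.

completion order = D, C, E

t=0: queue=[C] q_used=0 → run C
t=1: queue=[C,D] q_used=1 → run C
t=2: queue=[D,C] q_used=0 → run D
t=3: queue=[D,C,E] q_used=1 → run D
t=4: queue=[C,E,D] q_used=0 → run C
t=5: queue=[C,E,D] q_used=1 → run C
t=6: queue=[E,D,C] q_used=0 → run E
t=7: queue=[E,D,C] q_used=1 → run E
t=8: queue=[D,C,E] q_used=0 → run D
t=9: queue=[D,C,E] q_used=1 → run D
t=10: queue=[C,E] q_used=0 → run C
t=11: queue=[C,E] q_used=1 → run C
t=12: queue=[E] q_used=0 → run E
t=13: queue=[E] q_used=1 → run E
t=14: queue=[E] q_used=0 → run E
t=15: queue=[E] q_used=1 → run E
t=16: queue=[E] q_used=0 → run E
t=17: (idle)
t=18: (idle)
t=19: (idle)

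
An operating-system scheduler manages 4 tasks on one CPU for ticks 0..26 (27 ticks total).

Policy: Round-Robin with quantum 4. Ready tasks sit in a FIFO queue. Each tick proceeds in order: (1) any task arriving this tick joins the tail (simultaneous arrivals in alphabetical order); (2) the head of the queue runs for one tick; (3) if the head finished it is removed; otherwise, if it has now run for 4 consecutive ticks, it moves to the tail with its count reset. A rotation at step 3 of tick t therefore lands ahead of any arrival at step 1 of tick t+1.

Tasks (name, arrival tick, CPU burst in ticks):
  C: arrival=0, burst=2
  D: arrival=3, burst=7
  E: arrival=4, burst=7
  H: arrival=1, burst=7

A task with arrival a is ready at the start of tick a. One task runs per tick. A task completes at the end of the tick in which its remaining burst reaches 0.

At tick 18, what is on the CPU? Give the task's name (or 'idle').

running at tick 18 = D

t=0: queue=[C] q_used=0 → run C
t=1: queue=[C,H] q_used=1 → run C
t=2: queue=[H] q_used=0 → run H
t=3: queue=[H,D] q_used=1 → run H
t=4: queue=[H,D,E] q_used=2 → run H
t=5: queue=[H,D,E] q_used=3 → run H
t=6: queue=[D,E,H] q_used=0 → run D
t=7: queue=[D,E,H] q_used=1 → run D
t=8: queue=[D,E,H] q_used=2 → run D
t=9: queue=[D,E,H] q_used=3 → run D
t=10: queue=[E,H,D] q_used=0 → run E
t=11: queue=[E,H,D] q_used=1 → run E
t=12: queue=[E,H,D] q_used=2 → run E
t=13: queue=[E,H,D] q_used=3 → run E
t=14: queue=[H,D,E] q_used=0 → run H
t=15: queue=[H,D,E] q_used=1 → run H
t=16: queue=[H,D,E] q_used=2 → run H
t=17: queue=[D,E] q_used=0 → run D
t=18: queue=[D,E] q_used=1 → run D
t=19: queue=[D,E] q_used=2 → run D
t=20: queue=[E] q_used=0 → run E
t=21: queue=[E] q_used=1 → run E
t=22: queue=[E] q_used=2 → run E
t=23: (idle)
t=24: (idle)
t=25: (idle)
t=26: (idle)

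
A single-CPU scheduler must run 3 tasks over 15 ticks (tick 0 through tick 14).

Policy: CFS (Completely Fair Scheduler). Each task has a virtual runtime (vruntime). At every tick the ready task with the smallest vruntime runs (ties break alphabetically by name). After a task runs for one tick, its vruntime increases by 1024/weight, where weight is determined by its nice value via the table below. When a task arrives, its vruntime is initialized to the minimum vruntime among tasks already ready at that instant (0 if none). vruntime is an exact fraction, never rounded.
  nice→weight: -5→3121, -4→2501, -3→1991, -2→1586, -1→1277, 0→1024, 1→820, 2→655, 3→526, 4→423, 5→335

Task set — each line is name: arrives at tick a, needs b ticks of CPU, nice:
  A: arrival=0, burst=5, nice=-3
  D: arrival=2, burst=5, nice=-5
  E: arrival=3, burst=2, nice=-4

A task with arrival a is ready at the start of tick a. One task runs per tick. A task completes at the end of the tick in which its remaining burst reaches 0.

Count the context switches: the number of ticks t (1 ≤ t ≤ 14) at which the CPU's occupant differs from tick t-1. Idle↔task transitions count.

t=0: vr[A=0] → run A
t=1: vr[A=1024/1991] → run A
t=2: vr[A=2048/1991 D=2048/1991] → run A
t=3: vr[A=3072/1991 D=2048/1991 E=2048/1991] → run D
t=4: vr[A=3072/1991 D=8430592/6213911 E=2048/1991] → run E
t=5: vr[A=3072/1991 D=8430592/6213911 E=7160832/4979491] → run D
t=6: vr[A=3072/1991 D=10469376/6213911 E=7160832/4979491] → run E
t=7: vr[A=3072/1991 D=10469376/6213911] → run A
t=8: vr[A=4096/1991 D=10469376/6213911] → run D
t=9: vr[A=4096/1991 D=12508160/6213911] → run D
t=10: vr[A=4096/1991 D=14546944/6213911] → run A
t=11: vr[D=14546944/6213911] → run D
t=12: (idle)
t=13: (idle)
t=14: (idle)

context switches = 9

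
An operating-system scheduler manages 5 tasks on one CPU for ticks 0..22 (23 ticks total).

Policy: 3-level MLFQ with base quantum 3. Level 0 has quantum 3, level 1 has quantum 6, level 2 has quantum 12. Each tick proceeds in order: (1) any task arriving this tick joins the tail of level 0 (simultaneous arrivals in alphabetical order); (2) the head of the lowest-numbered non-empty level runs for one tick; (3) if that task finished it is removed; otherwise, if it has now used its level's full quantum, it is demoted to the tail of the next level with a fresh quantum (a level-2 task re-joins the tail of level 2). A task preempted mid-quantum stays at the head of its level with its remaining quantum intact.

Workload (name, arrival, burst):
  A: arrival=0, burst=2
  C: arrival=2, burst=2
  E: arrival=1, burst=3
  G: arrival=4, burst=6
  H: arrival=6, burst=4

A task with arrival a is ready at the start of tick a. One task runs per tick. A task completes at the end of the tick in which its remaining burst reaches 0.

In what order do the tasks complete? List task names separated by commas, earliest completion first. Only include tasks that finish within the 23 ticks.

completion order = A, E, C, G, H

t=0: L0/L1/L2 = A/-/- → run A
t=1: L0/L1/L2 = AE/-/- → run A
t=2: L0/L1/L2 = EC/-/- → run E
t=3: L0/L1/L2 = EC/-/- → run E
t=4: L0/L1/L2 = ECG/-/- → run E
t=5: L0/L1/L2 = CG/-/- → run C
t=6: L0/L1/L2 = CGH/-/- → run C
t=7: L0/L1/L2 = GH/-/- → run G
t=8: L0/L1/L2 = GH/-/- → run G
t=9: L0/L1/L2 = GH/-/- → run G
t=10: L0/L1/L2 = H/G/- → run H
t=11: L0/L1/L2 = H/G/- → run H
t=12: L0/L1/L2 = H/G/- → run H
t=13: L0/L1/L2 = -/GH/- → run G
t=14: L0/L1/L2 = -/GH/- → run G
t=15: L0/L1/L2 = -/GH/- → run G
t=16: L0/L1/L2 = -/H/- → run H
t=17: (idle)
t=18: (idle)
t=19: (idle)
t=20: (idle)
t=21: (idle)
t=22: (idle)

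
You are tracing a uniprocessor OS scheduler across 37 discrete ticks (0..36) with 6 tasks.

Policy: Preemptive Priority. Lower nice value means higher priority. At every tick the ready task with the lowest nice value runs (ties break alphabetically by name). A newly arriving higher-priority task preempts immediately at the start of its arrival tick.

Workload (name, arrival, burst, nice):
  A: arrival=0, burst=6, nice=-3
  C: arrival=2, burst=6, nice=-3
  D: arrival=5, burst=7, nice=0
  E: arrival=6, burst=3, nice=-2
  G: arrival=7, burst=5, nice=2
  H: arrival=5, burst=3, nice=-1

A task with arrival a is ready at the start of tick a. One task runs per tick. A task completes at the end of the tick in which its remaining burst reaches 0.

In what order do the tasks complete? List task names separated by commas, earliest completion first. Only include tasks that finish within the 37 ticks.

completion order = A, C, E, H, D, G

t=0: ready={A} → run A
t=1: ready={A} → run A
t=2: ready={A,C} → run A
t=3: ready={A,C} → run A
t=4: ready={A,C} → run A
t=5: ready={A,C,D,H} → run A
t=6: ready={C,D,E,H} → run C
t=7: ready={C,D,E,G,H} → run C
t=8: ready={C,D,E,G,H} → run C
t=9: ready={C,D,E,G,H} → run C
t=10: ready={C,D,E,G,H} → run C
t=11: ready={C,D,E,G,H} → run C
t=12: ready={D,E,G,H} → run E
t=13: ready={D,E,G,H} → run E
t=14: ready={D,E,G,H} → run E
t=15: ready={D,G,H} → run H
t=16: ready={D,G,H} → run H
t=17: ready={D,G,H} → run H
t=18: ready={D,G} → run D
t=19: ready={D,G} → run D
t=20: ready={D,G} → run D
t=21: ready={D,G} → run D
t=22: ready={D,G} → run D
t=23: ready={D,G} → run D
t=24: ready={D,G} → run D
t=25: ready={G} → run G
t=26: ready={G} → run G
t=27: ready={G} → run G
t=28: ready={G} → run G
t=29: ready={G} → run G
t=30: (idle)
t=31: (idle)
t=32: (idle)
t=33: (idle)
t=34: (idle)
t=35: (idle)
t=36: (idle)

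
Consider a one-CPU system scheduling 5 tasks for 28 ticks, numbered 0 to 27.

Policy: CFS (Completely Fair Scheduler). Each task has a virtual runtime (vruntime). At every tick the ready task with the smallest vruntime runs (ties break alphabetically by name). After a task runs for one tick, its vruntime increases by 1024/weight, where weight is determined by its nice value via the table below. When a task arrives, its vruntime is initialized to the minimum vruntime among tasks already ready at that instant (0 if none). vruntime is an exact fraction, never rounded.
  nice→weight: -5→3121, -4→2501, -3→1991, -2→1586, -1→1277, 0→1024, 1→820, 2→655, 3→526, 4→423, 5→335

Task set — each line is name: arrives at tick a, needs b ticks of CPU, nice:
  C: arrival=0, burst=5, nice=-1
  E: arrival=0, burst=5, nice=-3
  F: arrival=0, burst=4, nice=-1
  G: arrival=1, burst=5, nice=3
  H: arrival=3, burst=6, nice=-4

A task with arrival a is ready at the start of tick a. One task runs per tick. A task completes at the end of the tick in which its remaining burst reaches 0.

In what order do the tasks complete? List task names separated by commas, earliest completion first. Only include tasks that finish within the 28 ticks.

t=0: vr[C=0 E=0 F=0] → run C
t=1: vr[C=1024/1277 E=0 F=0 G=0] → run E
t=2: vr[C=1024/1277 E=1024/1991 F=0 G=0] → run F
t=3: vr[C=1024/1277 E=1024/1991 F=1024/1277 G=0 H=0] → run G
t=4: vr[C=1024/1277 E=1024/1991 F=1024/1277 G=512/263 H=0] → run H
t=5: vr[C=1024/1277 E=1024/1991 F=1024/1277 G=512/263 H=1024/2501] → run H
t=6: vr[C=1024/1277 E=1024/1991 F=1024/1277 G=512/263 H=2048/2501] → run E
t=7: vr[C=1024/1277 E=2048/1991 F=1024/1277 G=512/263 H=2048/2501] → run C
t=8: vr[C=2048/1277 E=2048/1991 F=1024/1277 G=512/263 H=2048/2501] → run F
t=9: vr[C=2048/1277 E=2048/1991 F=2048/1277 G=512/263 H=2048/2501] → run H
t=10: vr[C=2048/1277 E=2048/1991 F=2048/1277 G=512/263 H=3072/2501] → run E
t=11: vr[C=2048/1277 E=3072/1991 F=2048/1277 G=512/263 H=3072/2501] → run H
t=12: vr[C=2048/1277 E=3072/1991 F=2048/1277 G=512/263 H=4096/2501] → run E
t=13: vr[C=2048/1277 E=4096/1991 F=2048/1277 G=512/263 H=4096/2501] → run C
t=14: vr[C=3072/1277 E=4096/1991 F=2048/1277 G=512/263 H=4096/2501] → run F
t=15: vr[C=3072/1277 E=4096/1991 F=3072/1277 G=512/263 H=4096/2501] → run H
t=16: vr[C=3072/1277 E=4096/1991 F=3072/1277 G=512/263 H=5120/2501] → run G
t=17: vr[C=3072/1277 E=4096/1991 F=3072/1277 G=1024/263 H=5120/2501] → run H
t=18: vr[C=3072/1277 E=4096/1991 F=3072/1277 G=1024/263] → run E
t=19: vr[C=3072/1277 F=3072/1277 G=1024/263] → run C
t=20: vr[C=4096/1277 F=3072/1277 G=1024/263] → run F
t=21: vr[C=4096/1277 G=1024/263] → run C
t=22: vr[G=1024/263] → run G
t=23: vr[G=1536/263] → run G
t=24: vr[G=2048/263] → run G
t=25: (idle)
t=26: (idle)
t=27: (idle)

completion order = H, E, F, C, G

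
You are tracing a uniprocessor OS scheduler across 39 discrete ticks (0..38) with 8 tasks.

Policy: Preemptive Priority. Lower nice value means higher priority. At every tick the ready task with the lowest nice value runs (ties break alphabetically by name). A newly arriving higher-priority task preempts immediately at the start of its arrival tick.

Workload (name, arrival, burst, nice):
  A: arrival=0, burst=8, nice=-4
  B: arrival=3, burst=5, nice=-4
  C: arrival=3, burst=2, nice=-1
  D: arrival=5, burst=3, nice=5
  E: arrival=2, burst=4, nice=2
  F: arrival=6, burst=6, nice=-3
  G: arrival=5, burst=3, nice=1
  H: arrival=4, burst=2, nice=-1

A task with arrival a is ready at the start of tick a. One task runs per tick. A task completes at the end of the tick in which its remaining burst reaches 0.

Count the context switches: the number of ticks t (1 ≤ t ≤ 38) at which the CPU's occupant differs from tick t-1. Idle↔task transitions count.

context switches = 8

t=0: ready={A} → run A
t=1: ready={A} → run A
t=2: ready={A,E} → run A
t=3: ready={A,B,C,E} → run A
t=4: ready={A,B,C,E,H} → run A
t=5: ready={A,B,C,D,E,G,H} → run A
t=6: ready={A,B,C,D,E,F,G,H} → run A
t=7: ready={A,B,C,D,E,F,G,H} → run A
t=8: ready={B,C,D,E,F,G,H} → run B
t=9: ready={B,C,D,E,F,G,H} → run B
t=10: ready={B,C,D,E,F,G,H} → run B
t=11: ready={B,C,D,E,F,G,H} → run B
t=12: ready={B,C,D,E,F,G,H} → run B
t=13: ready={C,D,E,F,G,H} → run F
t=14: ready={C,D,E,F,G,H} → run F
t=15: ready={C,D,E,F,G,H} → run F
t=16: ready={C,D,E,F,G,H} → run F
t=17: ready={C,D,E,F,G,H} → run F
t=18: ready={C,D,E,F,G,H} → run F
t=19: ready={C,D,E,G,H} → run C
t=20: ready={C,D,E,G,H} → run C
t=21: ready={D,E,G,H} → run H
t=22: ready={D,E,G,H} → run H
t=23: ready={D,E,G} → run G
t=24: ready={D,E,G} → run G
t=25: ready={D,E,G} → run G
t=26: ready={D,E} → run E
t=27: ready={D,E} → run E
t=28: ready={D,E} → run E
t=29: ready={D,E} → run E
t=30: ready={D} → run D
t=31: ready={D} → run D
t=32: ready={D} → run D
t=33: (idle)
t=34: (idle)
t=35: (idle)
t=36: (idle)
t=37: (idle)
t=38: (idle)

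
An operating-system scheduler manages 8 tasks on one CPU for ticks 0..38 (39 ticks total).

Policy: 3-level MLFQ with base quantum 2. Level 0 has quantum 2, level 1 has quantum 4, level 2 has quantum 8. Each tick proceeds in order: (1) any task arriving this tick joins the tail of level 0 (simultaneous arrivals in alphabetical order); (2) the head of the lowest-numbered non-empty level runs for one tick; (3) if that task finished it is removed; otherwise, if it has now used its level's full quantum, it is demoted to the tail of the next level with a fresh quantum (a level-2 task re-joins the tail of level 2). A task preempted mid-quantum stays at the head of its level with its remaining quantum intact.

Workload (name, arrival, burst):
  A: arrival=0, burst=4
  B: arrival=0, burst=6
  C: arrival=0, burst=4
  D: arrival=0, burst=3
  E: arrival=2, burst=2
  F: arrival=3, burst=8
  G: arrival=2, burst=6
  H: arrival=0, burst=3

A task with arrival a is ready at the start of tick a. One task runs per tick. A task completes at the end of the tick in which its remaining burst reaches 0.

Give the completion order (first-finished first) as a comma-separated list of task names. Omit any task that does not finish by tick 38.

completion order = E, A, B, C, D, H, G, F

t=0: L0/L1/L2 = ABCDH/-/- → run A
t=1: L0/L1/L2 = ABCDH/-/- → run A
t=2: L0/L1/L2 = BCDHEG/A/- → run B
t=3: L0/L1/L2 = BCDHEGF/A/- → run B
t=4: L0/L1/L2 = CDHEGF/AB/- → run C
t=5: L0/L1/L2 = CDHEGF/AB/- → run C
t=6: L0/L1/L2 = DHEGF/ABC/- → run D
t=7: L0/L1/L2 = DHEGF/ABC/- → run D
t=8: L0/L1/L2 = HEGF/ABCD/- → run H
t=9: L0/L1/L2 = HEGF/ABCD/- → run H
t=10: L0/L1/L2 = EGF/ABCDH/- → run E
t=11: L0/L1/L2 = EGF/ABCDH/- → run E
t=12: L0/L1/L2 = GF/ABCDH/- → run G
t=13: L0/L1/L2 = GF/ABCDH/- → run G
t=14: L0/L1/L2 = F/ABCDHG/- → run F
t=15: L0/L1/L2 = F/ABCDHG/- → run F
t=16: L0/L1/L2 = -/ABCDHGF/- → run A
t=17: L0/L1/L2 = -/ABCDHGF/- → run A
t=18: L0/L1/L2 = -/BCDHGF/- → run B
t=19: L0/L1/L2 = -/BCDHGF/- → run B
t=20: L0/L1/L2 = -/BCDHGF/- → run B
t=21: L0/L1/L2 = -/BCDHGF/- → run B
t=22: L0/L1/L2 = -/CDHGF/- → run C
t=23: L0/L1/L2 = -/CDHGF/- → run C
t=24: L0/L1/L2 = -/DHGF/- → run D
t=25: L0/L1/L2 = -/HGF/- → run H
t=26: L0/L1/L2 = -/GF/- → run G
t=27: L0/L1/L2 = -/GF/- → run G
t=28: L0/L1/L2 = -/GF/- → run G
t=29: L0/L1/L2 = -/GF/- → run G
t=30: L0/L1/L2 = -/F/- → run F
t=31: L0/L1/L2 = -/F/- → run F
t=32: L0/L1/L2 = -/F/- → run F
t=33: L0/L1/L2 = -/F/- → run F
t=34: L0/L1/L2 = -/-/F → run F
t=35: L0/L1/L2 = -/-/F → run F
t=36: (idle)
t=37: (idle)
t=38: (idle)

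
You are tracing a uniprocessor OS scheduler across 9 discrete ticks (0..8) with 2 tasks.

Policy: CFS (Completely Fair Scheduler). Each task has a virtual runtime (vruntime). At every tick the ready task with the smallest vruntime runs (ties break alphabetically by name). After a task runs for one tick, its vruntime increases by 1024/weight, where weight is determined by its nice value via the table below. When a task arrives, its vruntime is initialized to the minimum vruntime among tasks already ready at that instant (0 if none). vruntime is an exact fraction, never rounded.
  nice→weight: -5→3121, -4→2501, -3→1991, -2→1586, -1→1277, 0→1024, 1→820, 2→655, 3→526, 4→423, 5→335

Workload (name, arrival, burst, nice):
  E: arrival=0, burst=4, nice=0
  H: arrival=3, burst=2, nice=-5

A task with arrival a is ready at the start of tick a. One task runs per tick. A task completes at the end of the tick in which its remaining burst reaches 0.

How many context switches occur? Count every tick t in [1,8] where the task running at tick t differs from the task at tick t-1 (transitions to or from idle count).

context switches = 2

t=0: vr[E=0] → run E
t=1: vr[E=1] → run E
t=2: vr[E=2] → run E
t=3: vr[E=3 H=3] → run E
t=4: vr[H=3] → run H
t=5: vr[H=10387/3121] → run H
t=6: (idle)
t=7: (idle)
t=8: (idle)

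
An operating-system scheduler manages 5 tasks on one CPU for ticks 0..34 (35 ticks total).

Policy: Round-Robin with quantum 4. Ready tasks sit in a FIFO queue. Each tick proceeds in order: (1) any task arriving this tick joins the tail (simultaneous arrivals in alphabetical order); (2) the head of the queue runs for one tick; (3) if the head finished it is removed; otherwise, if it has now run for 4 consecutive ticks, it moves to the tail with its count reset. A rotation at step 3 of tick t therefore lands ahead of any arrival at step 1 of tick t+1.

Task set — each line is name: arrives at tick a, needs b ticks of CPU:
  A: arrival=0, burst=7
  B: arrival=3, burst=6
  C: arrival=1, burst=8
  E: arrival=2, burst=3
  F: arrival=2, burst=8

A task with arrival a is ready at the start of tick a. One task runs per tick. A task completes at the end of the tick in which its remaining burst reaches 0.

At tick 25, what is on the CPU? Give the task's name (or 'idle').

running at tick 25 = C

t=0: queue=[A] q_used=0 → run A
t=1: queue=[A,C] q_used=1 → run A
t=2: queue=[A,C,E,F] q_used=2 → run A
t=3: queue=[A,C,E,F,B] q_used=3 → run A
t=4: queue=[C,E,F,B,A] q_used=0 → run C
t=5: queue=[C,E,F,B,A] q_used=1 → run C
t=6: queue=[C,E,F,B,A] q_used=2 → run C
t=7: queue=[C,E,F,B,A] q_used=3 → run C
t=8: queue=[E,F,B,A,C] q_used=0 → run E
t=9: queue=[E,F,B,A,C] q_used=1 → run E
t=10: queue=[E,F,B,A,C] q_used=2 → run E
t=11: queue=[F,B,A,C] q_used=0 → run F
t=12: queue=[F,B,A,C] q_used=1 → run F
t=13: queue=[F,B,A,C] q_used=2 → run F
t=14: queue=[F,B,A,C] q_used=3 → run F
t=15: queue=[B,A,C,F] q_used=0 → run B
t=16: queue=[B,A,C,F] q_used=1 → run B
t=17: queue=[B,A,C,F] q_used=2 → run B
t=18: queue=[B,A,C,F] q_used=3 → run B
t=19: queue=[A,C,F,B] q_used=0 → run A
t=20: queue=[A,C,F,B] q_used=1 → run A
t=21: queue=[A,C,F,B] q_used=2 → run A
t=22: queue=[C,F,B] q_used=0 → run C
t=23: queue=[C,F,B] q_used=1 → run C
t=24: queue=[C,F,B] q_used=2 → run C
t=25: queue=[C,F,B] q_used=3 → run C
t=26: queue=[F,B] q_used=0 → run F
t=27: queue=[F,B] q_used=1 → run F
t=28: queue=[F,B] q_used=2 → run F
t=29: queue=[F,B] q_used=3 → run F
t=30: queue=[B] q_used=0 → run B
t=31: queue=[B] q_used=1 → run B
t=32: (idle)
t=33: (idle)
t=34: (idle)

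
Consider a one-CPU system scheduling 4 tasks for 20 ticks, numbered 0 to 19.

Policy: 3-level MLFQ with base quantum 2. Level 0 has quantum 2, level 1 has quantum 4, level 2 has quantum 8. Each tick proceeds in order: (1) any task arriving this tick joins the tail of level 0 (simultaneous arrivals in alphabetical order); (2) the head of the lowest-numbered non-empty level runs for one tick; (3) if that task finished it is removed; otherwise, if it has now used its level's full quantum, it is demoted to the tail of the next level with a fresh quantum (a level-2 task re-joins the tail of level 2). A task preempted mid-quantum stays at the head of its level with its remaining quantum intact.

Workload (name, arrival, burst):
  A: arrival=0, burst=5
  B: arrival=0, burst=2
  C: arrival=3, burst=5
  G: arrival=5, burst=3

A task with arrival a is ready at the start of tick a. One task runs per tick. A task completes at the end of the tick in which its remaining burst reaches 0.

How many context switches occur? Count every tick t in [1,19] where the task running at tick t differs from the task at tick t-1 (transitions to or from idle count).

t=0: L0/L1/L2 = AB/-/- → run A
t=1: L0/L1/L2 = AB/-/- → run A
t=2: L0/L1/L2 = B/A/- → run B
t=3: L0/L1/L2 = BC/A/- → run B
t=4: L0/L1/L2 = C/A/- → run C
t=5: L0/L1/L2 = CG/A/- → run C
t=6: L0/L1/L2 = G/AC/- → run G
t=7: L0/L1/L2 = G/AC/- → run G
t=8: L0/L1/L2 = -/ACG/- → run A
t=9: L0/L1/L2 = -/ACG/- → run A
t=10: L0/L1/L2 = -/ACG/- → run A
t=11: L0/L1/L2 = -/CG/- → run C
t=12: L0/L1/L2 = -/CG/- → run C
t=13: L0/L1/L2 = -/CG/- → run C
t=14: L0/L1/L2 = -/G/- → run G
t=15: (idle)
t=16: (idle)
t=17: (idle)
t=18: (idle)
t=19: (idle)

context switches = 7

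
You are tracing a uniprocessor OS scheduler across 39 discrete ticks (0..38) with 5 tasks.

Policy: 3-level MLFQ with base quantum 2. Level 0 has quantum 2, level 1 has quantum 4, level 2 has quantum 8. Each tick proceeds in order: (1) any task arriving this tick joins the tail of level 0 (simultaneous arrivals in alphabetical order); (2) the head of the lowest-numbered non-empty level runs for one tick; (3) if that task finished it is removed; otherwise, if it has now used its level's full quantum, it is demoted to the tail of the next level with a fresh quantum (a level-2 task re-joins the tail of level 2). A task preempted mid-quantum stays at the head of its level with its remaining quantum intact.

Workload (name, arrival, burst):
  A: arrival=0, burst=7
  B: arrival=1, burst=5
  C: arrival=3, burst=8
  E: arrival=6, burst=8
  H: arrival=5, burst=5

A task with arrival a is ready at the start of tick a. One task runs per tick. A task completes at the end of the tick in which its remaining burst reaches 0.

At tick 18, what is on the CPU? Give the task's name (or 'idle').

running at tick 18 = C

t=0: L0/L1/L2 = A/-/- → run A
t=1: L0/L1/L2 = AB/-/- → run A
t=2: L0/L1/L2 = B/A/- → run B
t=3: L0/L1/L2 = BC/A/- → run B
t=4: L0/L1/L2 = C/AB/- → run C
t=5: L0/L1/L2 = CH/AB/- → run C
t=6: L0/L1/L2 = HE/ABC/- → run H
t=7: L0/L1/L2 = HE/ABC/- → run H
t=8: L0/L1/L2 = E/ABCH/- → run E
t=9: L0/L1/L2 = E/ABCH/- → run E
t=10: L0/L1/L2 = -/ABCHE/- → run A
t=11: L0/L1/L2 = -/ABCHE/- → run A
t=12: L0/L1/L2 = -/ABCHE/- → run A
t=13: L0/L1/L2 = -/ABCHE/- → run A
t=14: L0/L1/L2 = -/BCHE/A → run B
t=15: L0/L1/L2 = -/BCHE/A → run B
t=16: L0/L1/L2 = -/BCHE/A → run B
t=17: L0/L1/L2 = -/CHE/A → run C
t=18: L0/L1/L2 = -/CHE/A → run C
t=19: L0/L1/L2 = -/CHE/A → run C
t=20: L0/L1/L2 = -/CHE/A → run C
t=21: L0/L1/L2 = -/HE/AC → run H
t=22: L0/L1/L2 = -/HE/AC → run H
t=23: L0/L1/L2 = -/HE/AC → run H
t=24: L0/L1/L2 = -/E/AC → run E
t=25: L0/L1/L2 = -/E/AC → run E
t=26: L0/L1/L2 = -/E/AC → run E
t=27: L0/L1/L2 = -/E/AC → run E
t=28: L0/L1/L2 = -/-/ACE → run A
t=29: L0/L1/L2 = -/-/CE → run C
t=30: L0/L1/L2 = -/-/CE → run C
t=31: L0/L1/L2 = -/-/E → run E
t=32: L0/L1/L2 = -/-/E → run E
t=33: (idle)
t=34: (idle)
t=35: (idle)
t=36: (idle)
t=37: (idle)
t=38: (idle)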